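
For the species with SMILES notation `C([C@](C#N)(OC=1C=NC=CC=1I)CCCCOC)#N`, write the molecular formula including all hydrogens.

C13H14IN3O2

Heavy atoms from the SMILES: 13 C, 1 I, 3 N, 2 O.
Implicit hydrogens by atom environment:
  4 × C: 2 H each → 8
  3 × C (aromatic): 1 H each → 3
  3 × C: no H
  2 × C (aromatic): no H
  2 × N: no H
  2 × O: no H
  1 × C: 3 H
  1 × I: no H
  1 × N (aromatic): no H
  Total hydrogens = 14.
Molecular formula: C13H14IN3O2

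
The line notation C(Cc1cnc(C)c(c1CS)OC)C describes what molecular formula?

Heavy atoms from the SMILES: 11 C, 1 N, 1 O, 1 S.
Implicit hydrogens by atom environment:
  4 × C (aromatic): no H
  3 × C: 3 H each → 9
  3 × C: 2 H each → 6
  1 × C (aromatic): 1 H
  1 × N (aromatic): no H
  1 × O: no H
  1 × S: 1 H
  Total hydrogens = 17.
Molecular formula: C11H17NOS

C11H17NOS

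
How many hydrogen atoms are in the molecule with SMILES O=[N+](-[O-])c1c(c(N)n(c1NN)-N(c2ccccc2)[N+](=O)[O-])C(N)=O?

Hydrogens are implicit in SMILES; fill each atom to its normal valence:
  5 × C (aromatic): 1 H each → 5
  5 × C (aromatic): no H
  3 × N: 2 H each → 6
  3 × O: no H
  2 × N (charge +1): no H
  2 × O (charge -1): no H
  1 × C: no H
  1 × N: 1 H
  1 × N (aromatic): no H
  1 × N: no H
  Total hydrogens = 12.

12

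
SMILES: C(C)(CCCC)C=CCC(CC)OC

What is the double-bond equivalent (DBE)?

1

Molecular formula from the SMILES: C13H26O.
DoU = (2C + 2 + N − H − X)/2 = (2·13 + 2 + 0 − 26 − 0)/2 = 2/2 = 1.
(Structurally: 0 ring(s) + 1 π bond(s) = 1.)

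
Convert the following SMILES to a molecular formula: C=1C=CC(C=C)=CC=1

C8H8

Heavy atoms from the SMILES: 8 C.
Implicit hydrogens by atom environment:
  5 × C (aromatic): 1 H each → 5
  1 × C: 2 H
  1 × C: 1 H
  1 × C (aromatic): no H
  Total hydrogens = 8.
Molecular formula: C8H8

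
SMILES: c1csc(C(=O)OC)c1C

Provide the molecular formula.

Heavy atoms from the SMILES: 7 C, 2 O, 1 S.
Implicit hydrogens by atom environment:
  2 × C: 3 H each → 6
  2 × C (aromatic): 1 H each → 2
  2 × C (aromatic): no H
  2 × O: no H
  1 × C: no H
  1 × S (aromatic): no H
  Total hydrogens = 8.
Molecular formula: C7H8O2S

C7H8O2S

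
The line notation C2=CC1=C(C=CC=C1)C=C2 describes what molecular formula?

C10H8

Heavy atoms from the SMILES: 10 C.
Implicit hydrogens by atom environment:
  8 × C (aromatic): 1 H each → 8
  2 × C (aromatic): no H
  Total hydrogens = 8.
Molecular formula: C10H8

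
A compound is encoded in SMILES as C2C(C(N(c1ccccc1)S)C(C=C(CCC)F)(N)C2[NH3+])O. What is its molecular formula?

C16H25FN3OS+

Heavy atoms from the SMILES: 16 C, 1 F, 3 N, 1 O, 1 S.
Implicit hydrogens by atom environment:
  5 × C (aromatic): 1 H each → 5
  4 × C: 1 H each → 4
  3 × C: 2 H each → 6
  2 × C: no H
  1 × C: 3 H
  1 × C (aromatic): no H
  1 × F: no H
  1 × N (charge +1): 3 H
  1 × N: 2 H
  1 × N: no H
  1 × O: 1 H
  1 × S: 1 H
  Total hydrogens = 25.
Net charge +1.
Molecular formula: C16H25FN3OS+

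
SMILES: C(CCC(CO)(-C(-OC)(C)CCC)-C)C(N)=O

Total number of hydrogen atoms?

Hydrogens are implicit in SMILES; fill each atom to its normal valence:
  6 × C: 2 H each → 12
  4 × C: 3 H each → 12
  3 × C: no H
  2 × O: no H
  1 × N: 2 H
  1 × O: 1 H
  Total hydrogens = 27.

27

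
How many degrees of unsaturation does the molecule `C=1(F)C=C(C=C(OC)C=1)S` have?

Molecular formula from the SMILES: C7H7FOS.
DoU = (2C + 2 + N − H − X)/2 = (2·7 + 2 + 0 − 7 − 1)/2 = 8/2 = 4.
(Structurally: 1 ring(s) + 3 π bond(s) = 4.)

4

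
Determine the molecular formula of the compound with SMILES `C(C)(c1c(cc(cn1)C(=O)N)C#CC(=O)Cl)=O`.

Heavy atoms from the SMILES: 11 C, 1 Cl, 2 N, 3 O.
Implicit hydrogens by atom environment:
  5 × C: no H
  3 × C (aromatic): no H
  3 × O: no H
  2 × C (aromatic): 1 H each → 2
  1 × C: 3 H
  1 × Cl: no H
  1 × N: 2 H
  1 × N (aromatic): no H
  Total hydrogens = 7.
Molecular formula: C11H7ClN2O3

C11H7ClN2O3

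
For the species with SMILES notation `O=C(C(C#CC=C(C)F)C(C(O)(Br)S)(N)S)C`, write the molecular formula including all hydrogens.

C10H13BrFNO2S2

Heavy atoms from the SMILES: 1 Br, 10 C, 1 F, 1 N, 2 O, 2 S.
Implicit hydrogens by atom environment:
  6 × C: no H
  2 × C: 3 H each → 6
  2 × C: 1 H each → 2
  2 × S: 1 H each → 2
  1 × Br: no H
  1 × F: no H
  1 × N: 2 H
  1 × O: 1 H
  1 × O: no H
  Total hydrogens = 13.
Molecular formula: C10H13BrFNO2S2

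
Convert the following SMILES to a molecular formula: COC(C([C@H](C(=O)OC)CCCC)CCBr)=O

C12H21BrO4

Heavy atoms from the SMILES: 1 Br, 12 C, 4 O.
Implicit hydrogens by atom environment:
  5 × C: 2 H each → 10
  4 × O: no H
  3 × C: 3 H each → 9
  2 × C: 1 H each → 2
  2 × C: no H
  1 × Br: no H
  Total hydrogens = 21.
Molecular formula: C12H21BrO4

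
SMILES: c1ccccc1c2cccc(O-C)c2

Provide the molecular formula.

Heavy atoms from the SMILES: 13 C, 1 O.
Implicit hydrogens by atom environment:
  9 × C (aromatic): 1 H each → 9
  3 × C (aromatic): no H
  1 × C: 3 H
  1 × O: no H
  Total hydrogens = 12.
Molecular formula: C13H12O

C13H12O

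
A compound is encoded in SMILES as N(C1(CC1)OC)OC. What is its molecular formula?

C5H11NO2

Heavy atoms from the SMILES: 5 C, 1 N, 2 O.
Implicit hydrogens by atom environment:
  2 × C: 3 H each → 6
  2 × C: 2 H each → 4
  2 × O: no H
  1 × C: no H
  1 × N: 1 H
  Total hydrogens = 11.
Molecular formula: C5H11NO2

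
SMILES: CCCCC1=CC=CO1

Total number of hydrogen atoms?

Hydrogens are implicit in SMILES; fill each atom to its normal valence:
  3 × C: 2 H each → 6
  3 × C (aromatic): 1 H each → 3
  1 × C: 3 H
  1 × C (aromatic): no H
  1 × O (aromatic): no H
  Total hydrogens = 12.

12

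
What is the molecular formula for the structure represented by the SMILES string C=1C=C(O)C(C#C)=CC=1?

Heavy atoms from the SMILES: 8 C, 1 O.
Implicit hydrogens by atom environment:
  4 × C (aromatic): 1 H each → 4
  2 × C (aromatic): no H
  1 × C: 1 H
  1 × C: no H
  1 × O: 1 H
  Total hydrogens = 6.
Molecular formula: C8H6O

C8H6O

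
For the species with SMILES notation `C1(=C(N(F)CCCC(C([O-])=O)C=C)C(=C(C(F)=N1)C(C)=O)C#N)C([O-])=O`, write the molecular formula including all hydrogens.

[C16H13F2N3O5]2-

Heavy atoms from the SMILES: 16 C, 2 F, 3 N, 5 O.
Implicit hydrogens by atom environment:
  5 × C (aromatic): no H
  4 × C: 2 H each → 8
  4 × C: no H
  3 × O: no H
  2 × C: 1 H each → 2
  2 × F: no H
  2 × N: no H
  2 × O (charge -1): no H
  1 × C: 3 H
  1 × N (aromatic): no H
  Total hydrogens = 13.
Net charge -2.
Molecular formula: [C16H13F2N3O5]2-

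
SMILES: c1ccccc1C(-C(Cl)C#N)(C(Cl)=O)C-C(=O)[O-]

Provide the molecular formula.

Heavy atoms from the SMILES: 12 C, 2 Cl, 1 N, 3 O.
Implicit hydrogens by atom environment:
  5 × C (aromatic): 1 H each → 5
  4 × C: no H
  2 × Cl: no H
  2 × O: no H
  1 × C: 2 H
  1 × C: 1 H
  1 × C (aromatic): no H
  1 × N: no H
  1 × O (charge -1): no H
  Total hydrogens = 8.
Net charge -1.
Molecular formula: C12H8Cl2NO3-

C12H8Cl2NO3-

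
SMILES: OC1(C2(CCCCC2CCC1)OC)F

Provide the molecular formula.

C11H19FO2

Heavy atoms from the SMILES: 11 C, 1 F, 2 O.
Implicit hydrogens by atom environment:
  7 × C: 2 H each → 14
  2 × C: no H
  1 × C: 3 H
  1 × C: 1 H
  1 × F: no H
  1 × O: 1 H
  1 × O: no H
  Total hydrogens = 19.
Molecular formula: C11H19FO2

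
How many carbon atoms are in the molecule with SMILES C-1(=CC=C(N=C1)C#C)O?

The symbol for carbon appears 7 times in the SMILES.

7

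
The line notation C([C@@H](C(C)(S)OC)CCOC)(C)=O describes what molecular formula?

Heavy atoms from the SMILES: 9 C, 3 O, 1 S.
Implicit hydrogens by atom environment:
  4 × C: 3 H each → 12
  3 × O: no H
  2 × C: 2 H each → 4
  2 × C: no H
  1 × C: 1 H
  1 × S: 1 H
  Total hydrogens = 18.
Molecular formula: C9H18O3S

C9H18O3S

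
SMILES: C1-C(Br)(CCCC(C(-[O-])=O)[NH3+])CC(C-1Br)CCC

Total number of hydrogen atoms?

Hydrogens are implicit in SMILES; fill each atom to its normal valence:
  7 × C: 2 H each → 14
  3 × C: 1 H each → 3
  2 × Br: no H
  2 × C: no H
  1 × C: 3 H
  1 × N (charge +1): 3 H
  1 × O: no H
  1 × O (charge -1): no H
  Total hydrogens = 23.

23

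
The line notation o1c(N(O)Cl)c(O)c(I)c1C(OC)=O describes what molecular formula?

Heavy atoms from the SMILES: 6 C, 1 Cl, 1 I, 1 N, 5 O.
Implicit hydrogens by atom environment:
  4 × C (aromatic): no H
  2 × O: 1 H each → 2
  2 × O: no H
  1 × C: 3 H
  1 × C: no H
  1 × Cl: no H
  1 × I: no H
  1 × N: no H
  1 × O (aromatic): no H
  Total hydrogens = 5.
Molecular formula: C6H5ClINO5

C6H5ClINO5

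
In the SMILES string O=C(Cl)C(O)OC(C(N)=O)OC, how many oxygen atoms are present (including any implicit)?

5

The symbol for oxygen appears 5 times in the SMILES.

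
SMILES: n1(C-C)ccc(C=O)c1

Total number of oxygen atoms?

1

The symbol for oxygen appears 1 time in the SMILES.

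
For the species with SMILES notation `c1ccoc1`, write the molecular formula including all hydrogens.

Heavy atoms from the SMILES: 4 C, 1 O.
Implicit hydrogens by atom environment:
  4 × C (aromatic): 1 H each → 4
  1 × O (aromatic): no H
  Total hydrogens = 4.
Molecular formula: C4H4O

C4H4O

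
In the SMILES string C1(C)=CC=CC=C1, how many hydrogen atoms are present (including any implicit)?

Hydrogens are implicit in SMILES; fill each atom to its normal valence:
  5 × C (aromatic): 1 H each → 5
  1 × C: 3 H
  1 × C (aromatic): no H
  Total hydrogens = 8.

8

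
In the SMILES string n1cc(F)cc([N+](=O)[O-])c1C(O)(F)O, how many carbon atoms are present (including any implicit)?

6

The symbol for carbon appears 6 times in the SMILES. Lowercase c denotes aromatic carbon and counts toward C.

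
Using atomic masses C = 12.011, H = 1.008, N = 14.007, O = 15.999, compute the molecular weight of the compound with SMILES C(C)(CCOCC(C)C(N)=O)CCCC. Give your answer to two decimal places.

Molecular formula: C12H25NO2.
M = 12×12.011 + 25×1.008 + 1×14.007 + 2×15.999 = 215.34 g/mol.

215.34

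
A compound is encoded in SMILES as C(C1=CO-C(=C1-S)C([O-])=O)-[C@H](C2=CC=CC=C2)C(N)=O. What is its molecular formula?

Heavy atoms from the SMILES: 14 C, 1 N, 4 O, 1 S.
Implicit hydrogens by atom environment:
  6 × C (aromatic): 1 H each → 6
  4 × C (aromatic): no H
  2 × C: no H
  2 × O: no H
  1 × C: 2 H
  1 × C: 1 H
  1 × N: 2 H
  1 × O (aromatic): no H
  1 × O (charge -1): no H
  1 × S: 1 H
  Total hydrogens = 12.
Net charge -1.
Molecular formula: C14H12NO4S-

C14H12NO4S-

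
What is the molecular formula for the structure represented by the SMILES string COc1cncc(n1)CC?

Heavy atoms from the SMILES: 7 C, 2 N, 1 O.
Implicit hydrogens by atom environment:
  2 × C: 3 H each → 6
  2 × C (aromatic): 1 H each → 2
  2 × C (aromatic): no H
  2 × N (aromatic): no H
  1 × C: 2 H
  1 × O: no H
  Total hydrogens = 10.
Molecular formula: C7H10N2O

C7H10N2O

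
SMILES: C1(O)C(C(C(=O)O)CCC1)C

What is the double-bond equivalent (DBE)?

Molecular formula from the SMILES: C8H14O3.
DoU = (2C + 2 + N − H − X)/2 = (2·8 + 2 + 0 − 14 − 0)/2 = 4/2 = 2.
(Structurally: 1 ring(s) + 1 π bond(s) = 2.)

2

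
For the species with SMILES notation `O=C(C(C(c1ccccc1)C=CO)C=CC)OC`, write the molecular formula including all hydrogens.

Heavy atoms from the SMILES: 15 C, 3 O.
Implicit hydrogens by atom environment:
  6 × C: 1 H each → 6
  5 × C (aromatic): 1 H each → 5
  2 × C: 3 H each → 6
  2 × O: no H
  1 × C: no H
  1 × C (aromatic): no H
  1 × O: 1 H
  Total hydrogens = 18.
Molecular formula: C15H18O3

C15H18O3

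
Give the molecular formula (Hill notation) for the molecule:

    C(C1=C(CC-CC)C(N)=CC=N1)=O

Heavy atoms from the SMILES: 10 C, 2 N, 1 O.
Implicit hydrogens by atom environment:
  3 × C: 2 H each → 6
  3 × C (aromatic): no H
  2 × C (aromatic): 1 H each → 2
  1 × C: 3 H
  1 × C: 1 H
  1 × N: 2 H
  1 × N (aromatic): no H
  1 × O: no H
  Total hydrogens = 14.
Molecular formula: C10H14N2O

C10H14N2O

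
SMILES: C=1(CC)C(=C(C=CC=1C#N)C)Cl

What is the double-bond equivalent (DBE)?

Molecular formula from the SMILES: C10H10ClN.
DoU = (2C + 2 + N − H − X)/2 = (2·10 + 2 + 1 − 10 − 1)/2 = 12/2 = 6.
(Structurally: 1 ring(s) + 5 π bond(s) = 6.)

6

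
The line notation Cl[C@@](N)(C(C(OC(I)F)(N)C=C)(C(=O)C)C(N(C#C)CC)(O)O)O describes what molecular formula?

C13H20ClFIN3O5

Heavy atoms from the SMILES: 13 C, 1 Cl, 1 F, 1 I, 3 N, 5 O.
Implicit hydrogens by atom environment:
  6 × C: no H
  3 × C: 1 H each → 3
  3 × O: 1 H each → 3
  2 × C: 3 H each → 6
  2 × C: 2 H each → 4
  2 × N: 2 H each → 4
  2 × O: no H
  1 × Cl: no H
  1 × F: no H
  1 × I: no H
  1 × N: no H
  Total hydrogens = 20.
Molecular formula: C13H20ClFIN3O5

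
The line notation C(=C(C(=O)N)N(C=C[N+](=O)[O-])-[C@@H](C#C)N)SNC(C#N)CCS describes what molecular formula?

C12H16N6O3S2

Heavy atoms from the SMILES: 12 C, 6 N, 3 O, 2 S.
Implicit hydrogens by atom environment:
  6 × C: 1 H each → 6
  4 × C: no H
  2 × C: 2 H each → 4
  2 × N: 2 H each → 4
  2 × N: no H
  2 × O: no H
  1 × N: 1 H
  1 × N (charge +1): no H
  1 × O (charge -1): no H
  1 × S: 1 H
  1 × S: no H
  Total hydrogens = 16.
Molecular formula: C12H16N6O3S2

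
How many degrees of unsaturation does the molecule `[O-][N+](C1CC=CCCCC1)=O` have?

Molecular formula from the SMILES: C8H13NO2.
DoU = (2C + 2 + N − H − X)/2 = (2·8 + 2 + 1 − 13 − 0)/2 = 6/2 = 3.
(Structurally: 1 ring(s) + 2 π bond(s) = 3.)

3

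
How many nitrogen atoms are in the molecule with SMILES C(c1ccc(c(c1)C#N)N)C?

The symbol for nitrogen appears 2 times in the SMILES.

2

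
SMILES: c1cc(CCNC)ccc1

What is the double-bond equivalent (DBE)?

Molecular formula from the SMILES: C9H13N.
DoU = (2C + 2 + N − H − X)/2 = (2·9 + 2 + 1 − 13 − 0)/2 = 8/2 = 4.
(Structurally: 1 ring(s) + 3 π bond(s) = 4.)

4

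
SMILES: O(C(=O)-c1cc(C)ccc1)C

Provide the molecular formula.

C9H10O2

Heavy atoms from the SMILES: 9 C, 2 O.
Implicit hydrogens by atom environment:
  4 × C (aromatic): 1 H each → 4
  2 × C: 3 H each → 6
  2 × C (aromatic): no H
  2 × O: no H
  1 × C: no H
  Total hydrogens = 10.
Molecular formula: C9H10O2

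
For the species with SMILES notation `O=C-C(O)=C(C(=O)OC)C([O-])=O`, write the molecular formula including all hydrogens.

C6H5O6-

Heavy atoms from the SMILES: 6 C, 6 O.
Implicit hydrogens by atom environment:
  4 × C: no H
  4 × O: no H
  1 × C: 3 H
  1 × C: 1 H
  1 × O: 1 H
  1 × O (charge -1): no H
  Total hydrogens = 5.
Net charge -1.
Molecular formula: C6H5O6-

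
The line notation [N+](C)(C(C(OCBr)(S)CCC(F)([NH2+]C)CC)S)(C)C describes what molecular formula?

[C12H28BrFN2OS2]2+

Heavy atoms from the SMILES: 1 Br, 12 C, 1 F, 2 N, 1 O, 2 S.
Implicit hydrogens by atom environment:
  5 × C: 3 H each → 15
  4 × C: 2 H each → 8
  2 × C: no H
  2 × S: 1 H each → 2
  1 × Br: no H
  1 × C: 1 H
  1 × F: no H
  1 × N (charge +1): 2 H
  1 × N (charge +1): no H
  1 × O: no H
  Total hydrogens = 28.
Net charge +2.
Molecular formula: [C12H28BrFN2OS2]2+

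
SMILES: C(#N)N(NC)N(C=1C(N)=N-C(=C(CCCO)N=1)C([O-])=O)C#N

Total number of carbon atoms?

The symbol for carbon appears 11 times in the SMILES.

11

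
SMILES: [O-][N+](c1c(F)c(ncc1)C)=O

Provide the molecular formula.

Heavy atoms from the SMILES: 6 C, 1 F, 2 N, 2 O.
Implicit hydrogens by atom environment:
  3 × C (aromatic): no H
  2 × C (aromatic): 1 H each → 2
  1 × C: 3 H
  1 × F: no H
  1 × N (aromatic): no H
  1 × N (charge +1): no H
  1 × O: no H
  1 × O (charge -1): no H
  Total hydrogens = 5.
Molecular formula: C6H5FN2O2

C6H5FN2O2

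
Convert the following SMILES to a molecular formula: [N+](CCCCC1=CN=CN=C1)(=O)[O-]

Heavy atoms from the SMILES: 8 C, 3 N, 2 O.
Implicit hydrogens by atom environment:
  4 × C: 2 H each → 8
  3 × C (aromatic): 1 H each → 3
  2 × N (aromatic): no H
  1 × C (aromatic): no H
  1 × N (charge +1): no H
  1 × O: no H
  1 × O (charge -1): no H
  Total hydrogens = 11.
Molecular formula: C8H11N3O2

C8H11N3O2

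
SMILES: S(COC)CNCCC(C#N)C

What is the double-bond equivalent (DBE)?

Molecular formula from the SMILES: C8H16N2OS.
DoU = (2C + 2 + N − H − X)/2 = (2·8 + 2 + 2 − 16 − 0)/2 = 4/2 = 2.
(Structurally: 0 ring(s) + 2 π bond(s) = 2.)

2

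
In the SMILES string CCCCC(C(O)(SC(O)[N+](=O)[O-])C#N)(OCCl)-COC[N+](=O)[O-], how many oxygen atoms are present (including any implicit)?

8

The symbol for oxygen appears 8 times in the SMILES.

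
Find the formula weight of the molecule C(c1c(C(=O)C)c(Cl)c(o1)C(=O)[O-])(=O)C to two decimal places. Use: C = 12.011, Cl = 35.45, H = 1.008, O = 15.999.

Molecular formula: C9H6ClO5-.
M = 9×12.011 + 1×35.45 + 6×1.008 + 5×15.999 = 229.59 g/mol.

229.59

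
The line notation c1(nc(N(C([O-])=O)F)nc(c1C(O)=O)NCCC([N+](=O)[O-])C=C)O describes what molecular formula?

Heavy atoms from the SMILES: 11 C, 1 F, 5 N, 7 O.
Implicit hydrogens by atom environment:
  4 × C (aromatic): no H
  3 × C: 2 H each → 6
  3 × O: no H
  2 × C: 1 H each → 2
  2 × C: no H
  2 × N (aromatic): no H
  2 × O: 1 H each → 2
  2 × O (charge -1): no H
  1 × F: no H
  1 × N: 1 H
  1 × N: no H
  1 × N (charge +1): no H
  Total hydrogens = 11.
Net charge -1.
Molecular formula: C11H11FN5O7-

C11H11FN5O7-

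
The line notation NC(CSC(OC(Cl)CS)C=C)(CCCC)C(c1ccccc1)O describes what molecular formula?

C18H28ClNO2S2

Heavy atoms from the SMILES: 18 C, 1 Cl, 1 N, 2 O, 2 S.
Implicit hydrogens by atom environment:
  6 × C: 2 H each → 12
  5 × C (aromatic): 1 H each → 5
  4 × C: 1 H each → 4
  1 × C: 3 H
  1 × C: no H
  1 × C (aromatic): no H
  1 × Cl: no H
  1 × N: 2 H
  1 × O: 1 H
  1 × O: no H
  1 × S: 1 H
  1 × S: no H
  Total hydrogens = 28.
Molecular formula: C18H28ClNO2S2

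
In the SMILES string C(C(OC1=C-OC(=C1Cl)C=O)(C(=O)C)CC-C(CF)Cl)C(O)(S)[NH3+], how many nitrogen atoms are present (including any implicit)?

1

The symbol for nitrogen appears 1 time in the SMILES.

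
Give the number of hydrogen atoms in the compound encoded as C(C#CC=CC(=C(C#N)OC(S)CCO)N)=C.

Hydrogens are implicit in SMILES; fill each atom to its normal valence:
  5 × C: no H
  4 × C: 1 H each → 4
  3 × C: 2 H each → 6
  1 × N: 2 H
  1 × N: no H
  1 × O: 1 H
  1 × O: no H
  1 × S: 1 H
  Total hydrogens = 14.

14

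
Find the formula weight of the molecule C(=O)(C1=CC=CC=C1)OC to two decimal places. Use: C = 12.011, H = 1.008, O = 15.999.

136.15

Molecular formula: C8H8O2.
M = 8×12.011 + 8×1.008 + 2×15.999 = 136.15 g/mol.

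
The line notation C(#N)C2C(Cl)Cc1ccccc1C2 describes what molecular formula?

C11H10ClN

Heavy atoms from the SMILES: 11 C, 1 Cl, 1 N.
Implicit hydrogens by atom environment:
  4 × C (aromatic): 1 H each → 4
  2 × C: 2 H each → 4
  2 × C: 1 H each → 2
  2 × C (aromatic): no H
  1 × C: no H
  1 × Cl: no H
  1 × N: no H
  Total hydrogens = 10.
Molecular formula: C11H10ClN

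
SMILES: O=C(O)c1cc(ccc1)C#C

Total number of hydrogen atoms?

Hydrogens are implicit in SMILES; fill each atom to its normal valence:
  4 × C (aromatic): 1 H each → 4
  2 × C (aromatic): no H
  2 × C: no H
  1 × C: 1 H
  1 × O: 1 H
  1 × O: no H
  Total hydrogens = 6.

6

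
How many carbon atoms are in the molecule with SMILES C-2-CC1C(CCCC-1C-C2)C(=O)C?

The symbol for carbon appears 12 times in the SMILES.

12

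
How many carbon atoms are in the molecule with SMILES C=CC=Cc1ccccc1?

10

The symbol for carbon appears 10 times in the SMILES. Lowercase c denotes aromatic carbon and counts toward C.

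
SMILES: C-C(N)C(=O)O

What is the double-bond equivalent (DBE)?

Molecular formula from the SMILES: C3H7NO2.
DoU = (2C + 2 + N − H − X)/2 = (2·3 + 2 + 1 − 7 − 0)/2 = 2/2 = 1.
(Structurally: 0 ring(s) + 1 π bond(s) = 1.)

1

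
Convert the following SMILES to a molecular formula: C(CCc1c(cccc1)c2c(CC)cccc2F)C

Heavy atoms from the SMILES: 18 C, 1 F.
Implicit hydrogens by atom environment:
  7 × C (aromatic): 1 H each → 7
  5 × C (aromatic): no H
  4 × C: 2 H each → 8
  2 × C: 3 H each → 6
  1 × F: no H
  Total hydrogens = 21.
Molecular formula: C18H21F

C18H21F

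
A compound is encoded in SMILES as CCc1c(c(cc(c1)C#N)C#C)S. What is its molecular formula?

C11H9NS

Heavy atoms from the SMILES: 11 C, 1 N, 1 S.
Implicit hydrogens by atom environment:
  4 × C (aromatic): no H
  2 × C (aromatic): 1 H each → 2
  2 × C: no H
  1 × C: 3 H
  1 × C: 2 H
  1 × C: 1 H
  1 × N: no H
  1 × S: 1 H
  Total hydrogens = 9.
Molecular formula: C11H9NS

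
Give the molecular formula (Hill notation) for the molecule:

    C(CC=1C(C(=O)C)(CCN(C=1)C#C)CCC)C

Heavy atoms from the SMILES: 15 C, 1 N, 1 O.
Implicit hydrogens by atom environment:
  6 × C: 2 H each → 12
  4 × C: no H
  3 × C: 3 H each → 9
  2 × C: 1 H each → 2
  1 × N: no H
  1 × O: no H
  Total hydrogens = 23.
Molecular formula: C15H23NO

C15H23NO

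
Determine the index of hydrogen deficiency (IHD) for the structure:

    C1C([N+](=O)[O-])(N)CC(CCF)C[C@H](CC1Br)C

2

Molecular formula from the SMILES: C11H20BrFN2O2.
DoU = (2C + 2 + N − H − X)/2 = (2·11 + 2 + 2 − 20 − 2)/2 = 4/2 = 2.
(Structurally: 1 ring(s) + 1 π bond(s) = 2.)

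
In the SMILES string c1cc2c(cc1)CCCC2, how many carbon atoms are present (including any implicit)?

10

The symbol for carbon appears 10 times in the SMILES. Lowercase c denotes aromatic carbon and counts toward C.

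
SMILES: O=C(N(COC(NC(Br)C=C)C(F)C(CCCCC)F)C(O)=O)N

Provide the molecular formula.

Heavy atoms from the SMILES: 1 Br, 14 C, 2 F, 3 N, 4 O.
Implicit hydrogens by atom environment:
  6 × C: 2 H each → 12
  5 × C: 1 H each → 5
  3 × O: no H
  2 × C: no H
  2 × F: no H
  1 × Br: no H
  1 × C: 3 H
  1 × N: 2 H
  1 × N: 1 H
  1 × N: no H
  1 × O: 1 H
  Total hydrogens = 24.
Molecular formula: C14H24BrF2N3O4

C14H24BrF2N3O4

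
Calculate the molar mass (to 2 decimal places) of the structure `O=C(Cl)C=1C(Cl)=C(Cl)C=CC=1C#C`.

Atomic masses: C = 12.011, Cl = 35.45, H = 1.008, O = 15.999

233.47

Molecular formula: C9H3Cl3O.
M = 9×12.011 + 3×35.45 + 3×1.008 + 1×15.999 = 233.47 g/mol.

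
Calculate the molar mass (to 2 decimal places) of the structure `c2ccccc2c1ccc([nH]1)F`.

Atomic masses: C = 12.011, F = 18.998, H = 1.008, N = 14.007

161.18

Molecular formula: C10H8FN.
M = 10×12.011 + 1×18.998 + 8×1.008 + 1×14.007 = 161.18 g/mol.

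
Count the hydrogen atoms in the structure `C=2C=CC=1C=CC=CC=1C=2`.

8

Hydrogens are implicit in SMILES; fill each atom to its normal valence:
  8 × C (aromatic): 1 H each → 8
  2 × C (aromatic): no H
  Total hydrogens = 8.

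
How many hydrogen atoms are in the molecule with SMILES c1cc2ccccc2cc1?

Hydrogens are implicit in SMILES; fill each atom to its normal valence:
  8 × C (aromatic): 1 H each → 8
  2 × C (aromatic): no H
  Total hydrogens = 8.

8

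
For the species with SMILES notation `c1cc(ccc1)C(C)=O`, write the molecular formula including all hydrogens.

Heavy atoms from the SMILES: 8 C, 1 O.
Implicit hydrogens by atom environment:
  5 × C (aromatic): 1 H each → 5
  1 × C: 3 H
  1 × C (aromatic): no H
  1 × C: no H
  1 × O: no H
  Total hydrogens = 8.
Molecular formula: C8H8O

C8H8O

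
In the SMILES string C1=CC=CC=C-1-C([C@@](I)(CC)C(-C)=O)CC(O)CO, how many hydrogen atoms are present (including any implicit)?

Hydrogens are implicit in SMILES; fill each atom to its normal valence:
  5 × C (aromatic): 1 H each → 5
  3 × C: 2 H each → 6
  2 × C: 3 H each → 6
  2 × C: 1 H each → 2
  2 × C: no H
  2 × O: 1 H each → 2
  1 × C (aromatic): no H
  1 × I: no H
  1 × O: no H
  Total hydrogens = 21.

21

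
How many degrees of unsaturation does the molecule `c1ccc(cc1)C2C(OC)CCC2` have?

5

Molecular formula from the SMILES: C12H16O.
DoU = (2C + 2 + N − H − X)/2 = (2·12 + 2 + 0 − 16 − 0)/2 = 10/2 = 5.
(Structurally: 2 ring(s) + 3 π bond(s) = 5.)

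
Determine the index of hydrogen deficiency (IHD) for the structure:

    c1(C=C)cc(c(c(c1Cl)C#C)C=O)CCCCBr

Molecular formula from the SMILES: C15H14BrClO.
DoU = (2C + 2 + N − H − X)/2 = (2·15 + 2 + 0 − 14 − 2)/2 = 16/2 = 8.
(Structurally: 1 ring(s) + 7 π bond(s) = 8.)

8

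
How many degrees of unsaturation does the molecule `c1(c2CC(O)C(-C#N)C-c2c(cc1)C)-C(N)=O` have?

8

Molecular formula from the SMILES: C13H14N2O2.
DoU = (2C + 2 + N − H − X)/2 = (2·13 + 2 + 2 − 14 − 0)/2 = 16/2 = 8.
(Structurally: 2 ring(s) + 6 π bond(s) = 8.)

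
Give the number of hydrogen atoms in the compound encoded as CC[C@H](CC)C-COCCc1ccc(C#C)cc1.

Hydrogens are implicit in SMILES; fill each atom to its normal valence:
  6 × C: 2 H each → 12
  4 × C (aromatic): 1 H each → 4
  2 × C: 3 H each → 6
  2 × C: 1 H each → 2
  2 × C (aromatic): no H
  1 × C: no H
  1 × O: no H
  Total hydrogens = 24.

24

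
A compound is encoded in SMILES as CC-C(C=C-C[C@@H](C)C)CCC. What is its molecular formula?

Heavy atoms from the SMILES: 12 C.
Implicit hydrogens by atom environment:
  4 × C: 3 H each → 12
  4 × C: 2 H each → 8
  4 × C: 1 H each → 4
  Total hydrogens = 24.
Molecular formula: C12H24

C12H24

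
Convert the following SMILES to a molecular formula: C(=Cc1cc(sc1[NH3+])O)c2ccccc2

C12H12NOS+

Heavy atoms from the SMILES: 12 C, 1 N, 1 O, 1 S.
Implicit hydrogens by atom environment:
  6 × C (aromatic): 1 H each → 6
  4 × C (aromatic): no H
  2 × C: 1 H each → 2
  1 × N (charge +1): 3 H
  1 × O: 1 H
  1 × S (aromatic): no H
  Total hydrogens = 12.
Net charge +1.
Molecular formula: C12H12NOS+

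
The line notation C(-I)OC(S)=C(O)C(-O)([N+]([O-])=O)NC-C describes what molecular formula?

C6H11IN2O5S

Heavy atoms from the SMILES: 6 C, 1 I, 2 N, 5 O, 1 S.
Implicit hydrogens by atom environment:
  3 × C: no H
  2 × C: 2 H each → 4
  2 × O: 1 H each → 2
  2 × O: no H
  1 × C: 3 H
  1 × I: no H
  1 × N: 1 H
  1 × N (charge +1): no H
  1 × O (charge -1): no H
  1 × S: 1 H
  Total hydrogens = 11.
Molecular formula: C6H11IN2O5S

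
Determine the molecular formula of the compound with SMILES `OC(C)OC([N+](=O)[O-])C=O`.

C4H7NO5

Heavy atoms from the SMILES: 4 C, 1 N, 5 O.
Implicit hydrogens by atom environment:
  3 × C: 1 H each → 3
  3 × O: no H
  1 × C: 3 H
  1 × N (charge +1): no H
  1 × O: 1 H
  1 × O (charge -1): no H
  Total hydrogens = 7.
Molecular formula: C4H7NO5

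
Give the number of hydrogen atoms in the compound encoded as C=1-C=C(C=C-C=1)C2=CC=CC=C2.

Hydrogens are implicit in SMILES; fill each atom to its normal valence:
  10 × C (aromatic): 1 H each → 10
  2 × C (aromatic): no H
  Total hydrogens = 10.

10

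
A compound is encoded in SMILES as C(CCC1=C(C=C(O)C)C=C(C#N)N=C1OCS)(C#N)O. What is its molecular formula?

Heavy atoms from the SMILES: 14 C, 3 N, 3 O, 1 S.
Implicit hydrogens by atom environment:
  4 × C (aromatic): no H
  3 × C: 2 H each → 6
  3 × C: no H
  2 × C: 1 H each → 2
  2 × N: no H
  2 × O: 1 H each → 2
  1 × C: 3 H
  1 × C (aromatic): 1 H
  1 × N (aromatic): no H
  1 × O: no H
  1 × S: 1 H
  Total hydrogens = 15.
Molecular formula: C14H15N3O3S

C14H15N3O3S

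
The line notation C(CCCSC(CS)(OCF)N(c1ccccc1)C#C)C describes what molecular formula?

C16H22FNOS2

Heavy atoms from the SMILES: 16 C, 1 F, 1 N, 1 O, 2 S.
Implicit hydrogens by atom environment:
  6 × C: 2 H each → 12
  5 × C (aromatic): 1 H each → 5
  2 × C: no H
  1 × C: 3 H
  1 × C: 1 H
  1 × C (aromatic): no H
  1 × F: no H
  1 × N: no H
  1 × O: no H
  1 × S: 1 H
  1 × S: no H
  Total hydrogens = 22.
Molecular formula: C16H22FNOS2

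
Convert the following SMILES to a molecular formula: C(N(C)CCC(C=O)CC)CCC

C11H23NO

Heavy atoms from the SMILES: 11 C, 1 N, 1 O.
Implicit hydrogens by atom environment:
  6 × C: 2 H each → 12
  3 × C: 3 H each → 9
  2 × C: 1 H each → 2
  1 × N: no H
  1 × O: no H
  Total hydrogens = 23.
Molecular formula: C11H23NO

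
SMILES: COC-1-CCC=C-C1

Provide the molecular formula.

C7H12O

Heavy atoms from the SMILES: 7 C, 1 O.
Implicit hydrogens by atom environment:
  3 × C: 2 H each → 6
  3 × C: 1 H each → 3
  1 × C: 3 H
  1 × O: no H
  Total hydrogens = 12.
Molecular formula: C7H12O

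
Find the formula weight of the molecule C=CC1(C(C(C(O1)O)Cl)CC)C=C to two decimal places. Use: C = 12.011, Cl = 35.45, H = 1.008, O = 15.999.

Molecular formula: C10H15ClO2.
M = 10×12.011 + 1×35.45 + 15×1.008 + 2×15.999 = 202.68 g/mol.

202.68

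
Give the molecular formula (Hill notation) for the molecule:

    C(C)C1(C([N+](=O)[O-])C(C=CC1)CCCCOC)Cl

Heavy atoms from the SMILES: 13 C, 1 Cl, 1 N, 3 O.
Implicit hydrogens by atom environment:
  6 × C: 2 H each → 12
  4 × C: 1 H each → 4
  2 × C: 3 H each → 6
  2 × O: no H
  1 × C: no H
  1 × Cl: no H
  1 × N (charge +1): no H
  1 × O (charge -1): no H
  Total hydrogens = 22.
Molecular formula: C13H22ClNO3

C13H22ClNO3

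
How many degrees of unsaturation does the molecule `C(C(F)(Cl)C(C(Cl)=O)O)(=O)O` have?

2

Molecular formula from the SMILES: C4H3Cl2FO4.
DoU = (2C + 2 + N − H − X)/2 = (2·4 + 2 + 0 − 3 − 3)/2 = 4/2 = 2.
(Structurally: 0 ring(s) + 2 π bond(s) = 2.)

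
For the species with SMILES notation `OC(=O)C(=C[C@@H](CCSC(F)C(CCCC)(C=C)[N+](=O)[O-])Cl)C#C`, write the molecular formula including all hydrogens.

Heavy atoms from the SMILES: 16 C, 1 Cl, 1 F, 1 N, 4 O, 1 S.
Implicit hydrogens by atom environment:
  6 × C: 2 H each → 12
  5 × C: 1 H each → 5
  4 × C: no H
  2 × O: no H
  1 × C: 3 H
  1 × Cl: no H
  1 × F: no H
  1 × N (charge +1): no H
  1 × O: 1 H
  1 × O (charge -1): no H
  1 × S: no H
  Total hydrogens = 21.
Molecular formula: C16H21ClFNO4S

C16H21ClFNO4S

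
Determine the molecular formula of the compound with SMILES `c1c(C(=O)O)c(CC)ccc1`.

Heavy atoms from the SMILES: 9 C, 2 O.
Implicit hydrogens by atom environment:
  4 × C (aromatic): 1 H each → 4
  2 × C (aromatic): no H
  1 × C: 3 H
  1 × C: 2 H
  1 × C: no H
  1 × O: 1 H
  1 × O: no H
  Total hydrogens = 10.
Molecular formula: C9H10O2

C9H10O2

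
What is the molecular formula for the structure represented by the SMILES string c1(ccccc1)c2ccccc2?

Heavy atoms from the SMILES: 12 C.
Implicit hydrogens by atom environment:
  10 × C (aromatic): 1 H each → 10
  2 × C (aromatic): no H
  Total hydrogens = 10.
Molecular formula: C12H10

C12H10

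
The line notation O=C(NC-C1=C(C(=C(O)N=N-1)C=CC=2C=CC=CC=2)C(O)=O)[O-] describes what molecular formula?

C15H12N3O5-

Heavy atoms from the SMILES: 15 C, 3 N, 5 O.
Implicit hydrogens by atom environment:
  5 × C (aromatic): 1 H each → 5
  5 × C (aromatic): no H
  2 × C: 1 H each → 2
  2 × C: no H
  2 × N (aromatic): no H
  2 × O: 1 H each → 2
  2 × O: no H
  1 × C: 2 H
  1 × N: 1 H
  1 × O (charge -1): no H
  Total hydrogens = 12.
Net charge -1.
Molecular formula: C15H12N3O5-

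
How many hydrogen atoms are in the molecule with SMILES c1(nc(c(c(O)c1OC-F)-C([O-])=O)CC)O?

Hydrogens are implicit in SMILES; fill each atom to its normal valence:
  5 × C (aromatic): no H
  2 × C: 2 H each → 4
  2 × O: 1 H each → 2
  2 × O: no H
  1 × C: 3 H
  1 × C: no H
  1 × F: no H
  1 × N (aromatic): no H
  1 × O (charge -1): no H
  Total hydrogens = 9.

9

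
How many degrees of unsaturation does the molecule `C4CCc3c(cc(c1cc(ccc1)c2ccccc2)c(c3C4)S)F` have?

Molecular formula from the SMILES: C22H19FS.
DoU = (2C + 2 + N − H − X)/2 = (2·22 + 2 + 0 − 19 − 1)/2 = 26/2 = 13.
(Structurally: 4 ring(s) + 9 π bond(s) = 13.)

13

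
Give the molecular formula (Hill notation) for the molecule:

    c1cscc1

C4H4S

Heavy atoms from the SMILES: 4 C, 1 S.
Implicit hydrogens by atom environment:
  4 × C (aromatic): 1 H each → 4
  1 × S (aromatic): no H
  Total hydrogens = 4.
Molecular formula: C4H4S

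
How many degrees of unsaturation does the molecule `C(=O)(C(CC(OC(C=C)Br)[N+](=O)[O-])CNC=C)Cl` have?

Molecular formula from the SMILES: C10H14BrClN2O4.
DoU = (2C + 2 + N − H − X)/2 = (2·10 + 2 + 2 − 14 − 2)/2 = 8/2 = 4.
(Structurally: 0 ring(s) + 4 π bond(s) = 4.)

4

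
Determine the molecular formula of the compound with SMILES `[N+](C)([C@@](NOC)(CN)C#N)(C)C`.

C7H17N4O+

Heavy atoms from the SMILES: 7 C, 4 N, 1 O.
Implicit hydrogens by atom environment:
  4 × C: 3 H each → 12
  2 × C: no H
  1 × C: 2 H
  1 × N: 2 H
  1 × N: 1 H
  1 × N: no H
  1 × N (charge +1): no H
  1 × O: no H
  Total hydrogens = 17.
Net charge +1.
Molecular formula: C7H17N4O+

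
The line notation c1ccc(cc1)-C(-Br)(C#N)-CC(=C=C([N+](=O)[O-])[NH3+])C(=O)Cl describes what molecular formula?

Heavy atoms from the SMILES: 1 Br, 13 C, 1 Cl, 3 N, 3 O.
Implicit hydrogens by atom environment:
  6 × C: no H
  5 × C (aromatic): 1 H each → 5
  2 × O: no H
  1 × Br: no H
  1 × C: 2 H
  1 × C (aromatic): no H
  1 × Cl: no H
  1 × N (charge +1): 3 H
  1 × N (charge +1): no H
  1 × N: no H
  1 × O (charge -1): no H
  Total hydrogens = 10.
Net charge +1.
Molecular formula: C13H10BrClN3O3+

C13H10BrClN3O3+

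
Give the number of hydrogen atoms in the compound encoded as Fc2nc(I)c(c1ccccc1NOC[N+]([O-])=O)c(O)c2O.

Hydrogens are implicit in SMILES; fill each atom to its normal valence:
  7 × C (aromatic): no H
  4 × C (aromatic): 1 H each → 4
  2 × O: 1 H each → 2
  2 × O: no H
  1 × C: 2 H
  1 × F: no H
  1 × I: no H
  1 × N: 1 H
  1 × N (aromatic): no H
  1 × N (charge +1): no H
  1 × O (charge -1): no H
  Total hydrogens = 9.

9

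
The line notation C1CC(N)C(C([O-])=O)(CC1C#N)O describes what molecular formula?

C8H11N2O3-

Heavy atoms from the SMILES: 8 C, 2 N, 3 O.
Implicit hydrogens by atom environment:
  3 × C: 2 H each → 6
  3 × C: no H
  2 × C: 1 H each → 2
  1 × N: 2 H
  1 × N: no H
  1 × O: 1 H
  1 × O: no H
  1 × O (charge -1): no H
  Total hydrogens = 11.
Net charge -1.
Molecular formula: C8H11N2O3-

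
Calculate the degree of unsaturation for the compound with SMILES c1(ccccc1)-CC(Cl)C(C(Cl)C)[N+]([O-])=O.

5

Molecular formula from the SMILES: C11H13Cl2NO2.
DoU = (2C + 2 + N − H − X)/2 = (2·11 + 2 + 1 − 13 − 2)/2 = 10/2 = 5.
(Structurally: 1 ring(s) + 4 π bond(s) = 5.)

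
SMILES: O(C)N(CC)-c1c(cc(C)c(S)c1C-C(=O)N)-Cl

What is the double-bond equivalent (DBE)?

5

Molecular formula from the SMILES: C12H17ClN2O2S.
DoU = (2C + 2 + N − H − X)/2 = (2·12 + 2 + 2 − 17 − 1)/2 = 10/2 = 5.
(Structurally: 1 ring(s) + 4 π bond(s) = 5.)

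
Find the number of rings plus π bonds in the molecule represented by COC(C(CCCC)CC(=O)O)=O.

2

Molecular formula from the SMILES: C9H16O4.
DoU = (2C + 2 + N − H − X)/2 = (2·9 + 2 + 0 − 16 − 0)/2 = 4/2 = 2.
(Structurally: 0 ring(s) + 2 π bond(s) = 2.)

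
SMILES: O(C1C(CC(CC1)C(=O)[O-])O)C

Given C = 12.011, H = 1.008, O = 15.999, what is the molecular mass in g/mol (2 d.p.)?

Molecular formula: C8H13O4-.
M = 8×12.011 + 13×1.008 + 4×15.999 = 173.19 g/mol.

173.19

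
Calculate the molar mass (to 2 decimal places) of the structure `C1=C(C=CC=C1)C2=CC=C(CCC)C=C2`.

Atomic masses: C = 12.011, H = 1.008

196.29

Molecular formula: C15H16.
M = 15×12.011 + 16×1.008 = 196.29 g/mol.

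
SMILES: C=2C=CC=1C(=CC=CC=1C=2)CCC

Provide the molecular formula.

Heavy atoms from the SMILES: 13 C.
Implicit hydrogens by atom environment:
  7 × C (aromatic): 1 H each → 7
  3 × C (aromatic): no H
  2 × C: 2 H each → 4
  1 × C: 3 H
  Total hydrogens = 14.
Molecular formula: C13H14

C13H14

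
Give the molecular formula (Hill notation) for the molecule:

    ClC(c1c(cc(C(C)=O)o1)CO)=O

Heavy atoms from the SMILES: 8 C, 1 Cl, 4 O.
Implicit hydrogens by atom environment:
  3 × C (aromatic): no H
  2 × C: no H
  2 × O: no H
  1 × C: 3 H
  1 × C: 2 H
  1 × C (aromatic): 1 H
  1 × Cl: no H
  1 × O: 1 H
  1 × O (aromatic): no H
  Total hydrogens = 7.
Molecular formula: C8H7ClO4

C8H7ClO4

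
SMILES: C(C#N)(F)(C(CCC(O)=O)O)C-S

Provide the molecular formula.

Heavy atoms from the SMILES: 7 C, 1 F, 1 N, 3 O, 1 S.
Implicit hydrogens by atom environment:
  3 × C: 2 H each → 6
  3 × C: no H
  2 × O: 1 H each → 2
  1 × C: 1 H
  1 × F: no H
  1 × N: no H
  1 × O: no H
  1 × S: 1 H
  Total hydrogens = 10.
Molecular formula: C7H10FNO3S

C7H10FNO3S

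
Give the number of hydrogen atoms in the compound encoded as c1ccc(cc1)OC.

Hydrogens are implicit in SMILES; fill each atom to its normal valence:
  5 × C (aromatic): 1 H each → 5
  1 × C: 3 H
  1 × C (aromatic): no H
  1 × O: no H
  Total hydrogens = 8.

8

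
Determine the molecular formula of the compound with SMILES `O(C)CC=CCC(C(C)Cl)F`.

C8H14ClFO

Heavy atoms from the SMILES: 8 C, 1 Cl, 1 F, 1 O.
Implicit hydrogens by atom environment:
  4 × C: 1 H each → 4
  2 × C: 3 H each → 6
  2 × C: 2 H each → 4
  1 × Cl: no H
  1 × F: no H
  1 × O: no H
  Total hydrogens = 14.
Molecular formula: C8H14ClFO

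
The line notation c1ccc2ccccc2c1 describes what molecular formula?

Heavy atoms from the SMILES: 10 C.
Implicit hydrogens by atom environment:
  8 × C (aromatic): 1 H each → 8
  2 × C (aromatic): no H
  Total hydrogens = 8.
Molecular formula: C10H8

C10H8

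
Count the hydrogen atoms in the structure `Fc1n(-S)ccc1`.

4

Hydrogens are implicit in SMILES; fill each atom to its normal valence:
  3 × C (aromatic): 1 H each → 3
  1 × C (aromatic): no H
  1 × F: no H
  1 × N (aromatic): no H
  1 × S: 1 H
  Total hydrogens = 4.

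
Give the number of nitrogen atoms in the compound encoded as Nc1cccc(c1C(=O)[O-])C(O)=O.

1

The symbol for nitrogen appears 1 time in the SMILES.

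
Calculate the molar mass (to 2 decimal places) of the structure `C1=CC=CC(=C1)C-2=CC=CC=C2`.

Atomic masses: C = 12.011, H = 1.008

Molecular formula: C12H10.
M = 12×12.011 + 10×1.008 = 154.21 g/mol.

154.21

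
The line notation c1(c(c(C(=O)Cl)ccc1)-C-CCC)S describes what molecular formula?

Heavy atoms from the SMILES: 11 C, 1 Cl, 1 O, 1 S.
Implicit hydrogens by atom environment:
  3 × C: 2 H each → 6
  3 × C (aromatic): 1 H each → 3
  3 × C (aromatic): no H
  1 × C: 3 H
  1 × C: no H
  1 × Cl: no H
  1 × O: no H
  1 × S: 1 H
  Total hydrogens = 13.
Molecular formula: C11H13ClOS

C11H13ClOS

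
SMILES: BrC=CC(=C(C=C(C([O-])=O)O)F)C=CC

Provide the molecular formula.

C10H9BrFO3-

Heavy atoms from the SMILES: 1 Br, 10 C, 1 F, 3 O.
Implicit hydrogens by atom environment:
  5 × C: 1 H each → 5
  4 × C: no H
  1 × Br: no H
  1 × C: 3 H
  1 × F: no H
  1 × O: 1 H
  1 × O: no H
  1 × O (charge -1): no H
  Total hydrogens = 9.
Net charge -1.
Molecular formula: C10H9BrFO3-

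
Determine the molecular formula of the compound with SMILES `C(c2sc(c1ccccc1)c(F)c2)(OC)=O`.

C12H9FO2S

Heavy atoms from the SMILES: 12 C, 1 F, 2 O, 1 S.
Implicit hydrogens by atom environment:
  6 × C (aromatic): 1 H each → 6
  4 × C (aromatic): no H
  2 × O: no H
  1 × C: 3 H
  1 × C: no H
  1 × F: no H
  1 × S (aromatic): no H
  Total hydrogens = 9.
Molecular formula: C12H9FO2S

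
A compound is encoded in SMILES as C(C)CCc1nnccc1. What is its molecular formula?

Heavy atoms from the SMILES: 8 C, 2 N.
Implicit hydrogens by atom environment:
  3 × C: 2 H each → 6
  3 × C (aromatic): 1 H each → 3
  2 × N (aromatic): no H
  1 × C: 3 H
  1 × C (aromatic): no H
  Total hydrogens = 12.
Molecular formula: C8H12N2

C8H12N2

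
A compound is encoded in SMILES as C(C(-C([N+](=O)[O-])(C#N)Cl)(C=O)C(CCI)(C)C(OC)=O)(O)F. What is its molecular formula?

Heavy atoms from the SMILES: 11 C, 1 Cl, 1 F, 1 I, 2 N, 6 O.
Implicit hydrogens by atom environment:
  5 × C: no H
  4 × O: no H
  2 × C: 3 H each → 6
  2 × C: 2 H each → 4
  2 × C: 1 H each → 2
  1 × Cl: no H
  1 × F: no H
  1 × I: no H
  1 × N: no H
  1 × N (charge +1): no H
  1 × O: 1 H
  1 × O (charge -1): no H
  Total hydrogens = 13.
Molecular formula: C11H13ClFIN2O6

C11H13ClFIN2O6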